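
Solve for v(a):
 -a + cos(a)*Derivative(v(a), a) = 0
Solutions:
 v(a) = C1 + Integral(a/cos(a), a)


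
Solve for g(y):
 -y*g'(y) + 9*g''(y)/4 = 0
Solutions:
 g(y) = C1 + C2*erfi(sqrt(2)*y/3)


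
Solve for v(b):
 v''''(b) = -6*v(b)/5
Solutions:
 v(b) = (C1*sin(10^(3/4)*3^(1/4)*b/10) + C2*cos(10^(3/4)*3^(1/4)*b/10))*exp(-10^(3/4)*3^(1/4)*b/10) + (C3*sin(10^(3/4)*3^(1/4)*b/10) + C4*cos(10^(3/4)*3^(1/4)*b/10))*exp(10^(3/4)*3^(1/4)*b/10)


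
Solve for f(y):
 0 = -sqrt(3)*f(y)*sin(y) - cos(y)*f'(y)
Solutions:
 f(y) = C1*cos(y)^(sqrt(3))


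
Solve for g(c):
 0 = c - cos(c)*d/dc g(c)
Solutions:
 g(c) = C1 + Integral(c/cos(c), c)


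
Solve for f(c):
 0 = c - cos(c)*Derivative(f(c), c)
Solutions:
 f(c) = C1 + Integral(c/cos(c), c)


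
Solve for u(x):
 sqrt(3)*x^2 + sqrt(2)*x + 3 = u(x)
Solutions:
 u(x) = sqrt(3)*x^2 + sqrt(2)*x + 3


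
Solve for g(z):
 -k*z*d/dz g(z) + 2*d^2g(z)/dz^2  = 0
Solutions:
 g(z) = Piecewise((-sqrt(pi)*C1*erf(z*sqrt(-k)/2)/sqrt(-k) - C2, (k > 0) | (k < 0)), (-C1*z - C2, True))


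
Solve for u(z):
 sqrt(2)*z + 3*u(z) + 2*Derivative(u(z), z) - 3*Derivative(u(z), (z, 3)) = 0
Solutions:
 u(z) = C1*exp(-2^(1/3)*z*(4/(sqrt(697) + 27)^(1/3) + 2^(1/3)*(sqrt(697) + 27)^(1/3))/12)*sin(2^(1/3)*sqrt(3)*z*(-2^(1/3)*(sqrt(697) + 27)^(1/3) + 4/(sqrt(697) + 27)^(1/3))/12) + C2*exp(-2^(1/3)*z*(4/(sqrt(697) + 27)^(1/3) + 2^(1/3)*(sqrt(697) + 27)^(1/3))/12)*cos(2^(1/3)*sqrt(3)*z*(-2^(1/3)*(sqrt(697) + 27)^(1/3) + 4/(sqrt(697) + 27)^(1/3))/12) + C3*exp(2^(1/3)*z*(4/(sqrt(697) + 27)^(1/3) + 2^(1/3)*(sqrt(697) + 27)^(1/3))/6) - sqrt(2)*z/3 + 2*sqrt(2)/9


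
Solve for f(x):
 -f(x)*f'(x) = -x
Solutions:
 f(x) = -sqrt(C1 + x^2)
 f(x) = sqrt(C1 + x^2)


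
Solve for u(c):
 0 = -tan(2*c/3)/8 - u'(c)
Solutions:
 u(c) = C1 + 3*log(cos(2*c/3))/16


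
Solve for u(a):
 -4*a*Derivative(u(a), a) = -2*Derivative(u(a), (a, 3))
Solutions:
 u(a) = C1 + Integral(C2*airyai(2^(1/3)*a) + C3*airybi(2^(1/3)*a), a)


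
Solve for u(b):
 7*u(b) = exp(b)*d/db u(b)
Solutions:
 u(b) = C1*exp(-7*exp(-b))


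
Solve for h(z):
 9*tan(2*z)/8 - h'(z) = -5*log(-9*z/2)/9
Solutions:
 h(z) = C1 + 5*z*log(-z)/9 - 5*z/9 - 5*z*log(2)/9 + 10*z*log(3)/9 - 9*log(cos(2*z))/16


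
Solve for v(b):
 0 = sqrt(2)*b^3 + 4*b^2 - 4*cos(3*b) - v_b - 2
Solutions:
 v(b) = C1 + sqrt(2)*b^4/4 + 4*b^3/3 - 2*b - 4*sin(3*b)/3


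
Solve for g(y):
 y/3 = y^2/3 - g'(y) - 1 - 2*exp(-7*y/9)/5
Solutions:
 g(y) = C1 + y^3/9 - y^2/6 - y + 18*exp(-7*y/9)/35


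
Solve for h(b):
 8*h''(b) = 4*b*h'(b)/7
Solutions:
 h(b) = C1 + C2*erfi(sqrt(7)*b/14)


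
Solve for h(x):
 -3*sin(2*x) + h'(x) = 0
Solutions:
 h(x) = C1 - 3*cos(2*x)/2


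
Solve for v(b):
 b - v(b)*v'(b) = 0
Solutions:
 v(b) = -sqrt(C1 + b^2)
 v(b) = sqrt(C1 + b^2)


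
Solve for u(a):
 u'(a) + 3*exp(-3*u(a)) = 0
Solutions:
 u(a) = log(C1 - 9*a)/3
 u(a) = log((-3^(1/3) - 3^(5/6)*I)*(C1 - 3*a)^(1/3)/2)
 u(a) = log((-3^(1/3) + 3^(5/6)*I)*(C1 - 3*a)^(1/3)/2)


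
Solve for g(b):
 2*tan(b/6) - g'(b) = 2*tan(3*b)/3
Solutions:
 g(b) = C1 - 12*log(cos(b/6)) + 2*log(cos(3*b))/9


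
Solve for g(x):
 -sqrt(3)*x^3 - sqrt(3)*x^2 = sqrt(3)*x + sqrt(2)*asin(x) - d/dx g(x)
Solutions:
 g(x) = C1 + sqrt(3)*x^4/4 + sqrt(3)*x^3/3 + sqrt(3)*x^2/2 + sqrt(2)*(x*asin(x) + sqrt(1 - x^2))


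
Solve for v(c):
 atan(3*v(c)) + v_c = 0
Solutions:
 Integral(1/atan(3*_y), (_y, v(c))) = C1 - c


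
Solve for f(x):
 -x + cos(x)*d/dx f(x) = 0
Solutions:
 f(x) = C1 + Integral(x/cos(x), x)


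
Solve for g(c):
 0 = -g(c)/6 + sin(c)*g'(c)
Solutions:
 g(c) = C1*(cos(c) - 1)^(1/12)/(cos(c) + 1)^(1/12)


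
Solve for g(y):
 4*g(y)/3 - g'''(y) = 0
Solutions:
 g(y) = C3*exp(6^(2/3)*y/3) + (C1*sin(2^(2/3)*3^(1/6)*y/2) + C2*cos(2^(2/3)*3^(1/6)*y/2))*exp(-6^(2/3)*y/6)


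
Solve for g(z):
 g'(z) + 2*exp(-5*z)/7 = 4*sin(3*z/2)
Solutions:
 g(z) = C1 - 8*cos(3*z/2)/3 + 2*exp(-5*z)/35


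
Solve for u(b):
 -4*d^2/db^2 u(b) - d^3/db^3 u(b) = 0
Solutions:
 u(b) = C1 + C2*b + C3*exp(-4*b)


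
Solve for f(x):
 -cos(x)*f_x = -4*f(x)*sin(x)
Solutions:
 f(x) = C1/cos(x)^4


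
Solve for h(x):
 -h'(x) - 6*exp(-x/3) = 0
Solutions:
 h(x) = C1 + 18*exp(-x/3)


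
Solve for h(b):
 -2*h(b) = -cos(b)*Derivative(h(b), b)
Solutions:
 h(b) = C1*(sin(b) + 1)/(sin(b) - 1)


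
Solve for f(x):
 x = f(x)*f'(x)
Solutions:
 f(x) = -sqrt(C1 + x^2)
 f(x) = sqrt(C1 + x^2)


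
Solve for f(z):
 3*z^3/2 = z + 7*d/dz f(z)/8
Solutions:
 f(z) = C1 + 3*z^4/7 - 4*z^2/7


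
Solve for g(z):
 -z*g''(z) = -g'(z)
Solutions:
 g(z) = C1 + C2*z^2


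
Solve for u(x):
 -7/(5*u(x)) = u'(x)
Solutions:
 u(x) = -sqrt(C1 - 70*x)/5
 u(x) = sqrt(C1 - 70*x)/5


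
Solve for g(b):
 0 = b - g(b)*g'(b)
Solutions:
 g(b) = -sqrt(C1 + b^2)
 g(b) = sqrt(C1 + b^2)


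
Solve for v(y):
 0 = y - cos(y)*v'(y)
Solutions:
 v(y) = C1 + Integral(y/cos(y), y)


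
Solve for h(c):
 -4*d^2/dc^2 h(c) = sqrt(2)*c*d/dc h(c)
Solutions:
 h(c) = C1 + C2*erf(2^(3/4)*c/4)


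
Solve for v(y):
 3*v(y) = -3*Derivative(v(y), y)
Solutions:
 v(y) = C1*exp(-y)


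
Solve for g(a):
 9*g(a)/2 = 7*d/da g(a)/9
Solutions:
 g(a) = C1*exp(81*a/14)


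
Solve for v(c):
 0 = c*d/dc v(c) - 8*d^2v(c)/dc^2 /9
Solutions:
 v(c) = C1 + C2*erfi(3*c/4)


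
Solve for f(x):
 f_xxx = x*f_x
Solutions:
 f(x) = C1 + Integral(C2*airyai(x) + C3*airybi(x), x)


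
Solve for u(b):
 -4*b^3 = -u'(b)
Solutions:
 u(b) = C1 + b^4


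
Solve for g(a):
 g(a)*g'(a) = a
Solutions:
 g(a) = -sqrt(C1 + a^2)
 g(a) = sqrt(C1 + a^2)


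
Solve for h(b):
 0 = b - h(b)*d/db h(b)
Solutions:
 h(b) = -sqrt(C1 + b^2)
 h(b) = sqrt(C1 + b^2)


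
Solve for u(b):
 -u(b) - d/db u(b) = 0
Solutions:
 u(b) = C1*exp(-b)


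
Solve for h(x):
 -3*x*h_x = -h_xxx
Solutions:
 h(x) = C1 + Integral(C2*airyai(3^(1/3)*x) + C3*airybi(3^(1/3)*x), x)


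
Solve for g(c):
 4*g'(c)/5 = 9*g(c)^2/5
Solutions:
 g(c) = -4/(C1 + 9*c)


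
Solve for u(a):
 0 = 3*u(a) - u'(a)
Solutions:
 u(a) = C1*exp(3*a)


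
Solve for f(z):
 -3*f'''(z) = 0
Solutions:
 f(z) = C1 + C2*z + C3*z^2


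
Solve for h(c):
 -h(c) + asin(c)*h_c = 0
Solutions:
 h(c) = C1*exp(Integral(1/asin(c), c))


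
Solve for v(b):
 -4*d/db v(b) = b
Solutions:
 v(b) = C1 - b^2/8


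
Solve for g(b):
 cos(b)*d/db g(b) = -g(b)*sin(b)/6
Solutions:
 g(b) = C1*cos(b)^(1/6)


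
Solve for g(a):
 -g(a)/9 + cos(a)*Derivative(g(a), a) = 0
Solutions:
 g(a) = C1*(sin(a) + 1)^(1/18)/(sin(a) - 1)^(1/18)


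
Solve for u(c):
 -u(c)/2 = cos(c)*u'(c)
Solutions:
 u(c) = C1*(sin(c) - 1)^(1/4)/(sin(c) + 1)^(1/4)


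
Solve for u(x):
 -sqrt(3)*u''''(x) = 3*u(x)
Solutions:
 u(x) = (C1*sin(sqrt(2)*3^(1/8)*x/2) + C2*cos(sqrt(2)*3^(1/8)*x/2))*exp(-sqrt(2)*3^(1/8)*x/2) + (C3*sin(sqrt(2)*3^(1/8)*x/2) + C4*cos(sqrt(2)*3^(1/8)*x/2))*exp(sqrt(2)*3^(1/8)*x/2)


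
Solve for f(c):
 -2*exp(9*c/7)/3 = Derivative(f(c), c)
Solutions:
 f(c) = C1 - 14*exp(9*c/7)/27


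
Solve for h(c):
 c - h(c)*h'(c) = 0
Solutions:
 h(c) = -sqrt(C1 + c^2)
 h(c) = sqrt(C1 + c^2)


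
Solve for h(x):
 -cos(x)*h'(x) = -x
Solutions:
 h(x) = C1 + Integral(x/cos(x), x)


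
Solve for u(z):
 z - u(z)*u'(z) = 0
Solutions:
 u(z) = -sqrt(C1 + z^2)
 u(z) = sqrt(C1 + z^2)


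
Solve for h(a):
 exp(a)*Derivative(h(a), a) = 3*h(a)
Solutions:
 h(a) = C1*exp(-3*exp(-a))


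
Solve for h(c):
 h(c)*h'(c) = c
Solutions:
 h(c) = -sqrt(C1 + c^2)
 h(c) = sqrt(C1 + c^2)


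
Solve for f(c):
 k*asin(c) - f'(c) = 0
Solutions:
 f(c) = C1 + k*(c*asin(c) + sqrt(1 - c^2))


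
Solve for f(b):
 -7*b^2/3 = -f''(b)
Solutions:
 f(b) = C1 + C2*b + 7*b^4/36


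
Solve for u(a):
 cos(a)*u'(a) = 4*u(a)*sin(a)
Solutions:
 u(a) = C1/cos(a)^4


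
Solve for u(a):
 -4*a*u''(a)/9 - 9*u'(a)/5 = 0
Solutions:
 u(a) = C1 + C2/a^(61/20)


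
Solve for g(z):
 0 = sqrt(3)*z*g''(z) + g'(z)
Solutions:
 g(z) = C1 + C2*z^(1 - sqrt(3)/3)


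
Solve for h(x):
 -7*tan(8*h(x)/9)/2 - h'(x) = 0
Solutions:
 h(x) = -9*asin(C1*exp(-28*x/9))/8 + 9*pi/8
 h(x) = 9*asin(C1*exp(-28*x/9))/8


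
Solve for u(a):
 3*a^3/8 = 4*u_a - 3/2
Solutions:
 u(a) = C1 + 3*a^4/128 + 3*a/8


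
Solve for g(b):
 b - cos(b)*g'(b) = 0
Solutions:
 g(b) = C1 + Integral(b/cos(b), b)


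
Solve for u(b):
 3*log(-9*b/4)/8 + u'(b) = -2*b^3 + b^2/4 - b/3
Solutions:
 u(b) = C1 - b^4/2 + b^3/12 - b^2/6 - 3*b*log(-b)/8 + 3*b*(-2*log(3) + 1 + 2*log(2))/8


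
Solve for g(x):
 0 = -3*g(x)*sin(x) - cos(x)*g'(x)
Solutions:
 g(x) = C1*cos(x)^3


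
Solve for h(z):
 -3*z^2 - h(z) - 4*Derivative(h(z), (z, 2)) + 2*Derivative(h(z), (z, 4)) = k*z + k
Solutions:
 h(z) = C1*exp(-z*sqrt(1 + sqrt(6)/2)) + C2*exp(z*sqrt(1 + sqrt(6)/2)) + C3*sin(z*sqrt(-1 + sqrt(6)/2)) + C4*cos(z*sqrt(-1 + sqrt(6)/2)) - k*z - k - 3*z^2 + 24


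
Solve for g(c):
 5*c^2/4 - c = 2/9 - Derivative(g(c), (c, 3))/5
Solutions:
 g(c) = C1 + C2*c + C3*c^2 - 5*c^5/48 + 5*c^4/24 + 5*c^3/27


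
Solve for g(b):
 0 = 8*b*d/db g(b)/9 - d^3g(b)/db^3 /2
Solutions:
 g(b) = C1 + Integral(C2*airyai(2*6^(1/3)*b/3) + C3*airybi(2*6^(1/3)*b/3), b)


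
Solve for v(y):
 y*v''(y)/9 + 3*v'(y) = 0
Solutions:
 v(y) = C1 + C2/y^26


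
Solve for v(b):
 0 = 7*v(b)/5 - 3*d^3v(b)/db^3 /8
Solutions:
 v(b) = C3*exp(2*15^(2/3)*7^(1/3)*b/15) + (C1*sin(3^(1/6)*5^(2/3)*7^(1/3)*b/5) + C2*cos(3^(1/6)*5^(2/3)*7^(1/3)*b/5))*exp(-15^(2/3)*7^(1/3)*b/15)


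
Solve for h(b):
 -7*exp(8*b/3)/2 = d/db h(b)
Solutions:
 h(b) = C1 - 21*exp(8*b/3)/16


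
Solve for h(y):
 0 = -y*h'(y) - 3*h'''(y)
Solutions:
 h(y) = C1 + Integral(C2*airyai(-3^(2/3)*y/3) + C3*airybi(-3^(2/3)*y/3), y)


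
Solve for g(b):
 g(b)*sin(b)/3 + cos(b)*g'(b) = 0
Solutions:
 g(b) = C1*cos(b)^(1/3)


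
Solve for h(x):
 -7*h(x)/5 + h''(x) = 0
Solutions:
 h(x) = C1*exp(-sqrt(35)*x/5) + C2*exp(sqrt(35)*x/5)


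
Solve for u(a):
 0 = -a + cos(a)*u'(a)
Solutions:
 u(a) = C1 + Integral(a/cos(a), a)


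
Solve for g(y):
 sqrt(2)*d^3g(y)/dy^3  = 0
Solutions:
 g(y) = C1 + C2*y + C3*y^2


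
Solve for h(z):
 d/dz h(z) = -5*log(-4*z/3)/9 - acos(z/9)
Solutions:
 h(z) = C1 - 5*z*log(-z)/9 - z*acos(z/9) - 10*z*log(2)/9 + 5*z/9 + 5*z*log(3)/9 + sqrt(81 - z^2)


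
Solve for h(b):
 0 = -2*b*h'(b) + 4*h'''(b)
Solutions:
 h(b) = C1 + Integral(C2*airyai(2^(2/3)*b/2) + C3*airybi(2^(2/3)*b/2), b)


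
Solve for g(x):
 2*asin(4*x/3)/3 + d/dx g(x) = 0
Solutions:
 g(x) = C1 - 2*x*asin(4*x/3)/3 - sqrt(9 - 16*x^2)/6


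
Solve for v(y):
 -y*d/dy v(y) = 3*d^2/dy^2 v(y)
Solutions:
 v(y) = C1 + C2*erf(sqrt(6)*y/6)


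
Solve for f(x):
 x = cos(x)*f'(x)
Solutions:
 f(x) = C1 + Integral(x/cos(x), x)


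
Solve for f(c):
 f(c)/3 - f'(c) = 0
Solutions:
 f(c) = C1*exp(c/3)


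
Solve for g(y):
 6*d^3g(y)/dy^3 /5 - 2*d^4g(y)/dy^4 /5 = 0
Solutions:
 g(y) = C1 + C2*y + C3*y^2 + C4*exp(3*y)


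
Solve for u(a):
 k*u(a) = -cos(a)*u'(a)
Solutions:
 u(a) = C1*exp(k*(log(sin(a) - 1) - log(sin(a) + 1))/2)


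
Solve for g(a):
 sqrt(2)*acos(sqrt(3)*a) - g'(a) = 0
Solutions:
 g(a) = C1 + sqrt(2)*(a*acos(sqrt(3)*a) - sqrt(3)*sqrt(1 - 3*a^2)/3)


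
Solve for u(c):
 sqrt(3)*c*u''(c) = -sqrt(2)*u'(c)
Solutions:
 u(c) = C1 + C2*c^(1 - sqrt(6)/3)


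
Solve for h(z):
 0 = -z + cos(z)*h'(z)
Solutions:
 h(z) = C1 + Integral(z/cos(z), z)


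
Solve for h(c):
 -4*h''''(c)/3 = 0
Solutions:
 h(c) = C1 + C2*c + C3*c^2 + C4*c^3


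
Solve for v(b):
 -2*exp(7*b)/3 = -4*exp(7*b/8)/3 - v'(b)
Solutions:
 v(b) = C1 - 32*exp(7*b/8)/21 + 2*exp(7*b)/21


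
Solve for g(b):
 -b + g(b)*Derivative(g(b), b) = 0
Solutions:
 g(b) = -sqrt(C1 + b^2)
 g(b) = sqrt(C1 + b^2)


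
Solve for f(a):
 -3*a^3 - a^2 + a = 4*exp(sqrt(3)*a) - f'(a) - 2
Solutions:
 f(a) = C1 + 3*a^4/4 + a^3/3 - a^2/2 - 2*a + 4*sqrt(3)*exp(sqrt(3)*a)/3


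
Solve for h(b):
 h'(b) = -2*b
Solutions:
 h(b) = C1 - b^2


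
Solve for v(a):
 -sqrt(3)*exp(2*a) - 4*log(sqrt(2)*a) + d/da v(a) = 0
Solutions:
 v(a) = C1 + 4*a*log(a) + 2*a*(-2 + log(2)) + sqrt(3)*exp(2*a)/2


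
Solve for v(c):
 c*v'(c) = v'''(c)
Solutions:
 v(c) = C1 + Integral(C2*airyai(c) + C3*airybi(c), c)


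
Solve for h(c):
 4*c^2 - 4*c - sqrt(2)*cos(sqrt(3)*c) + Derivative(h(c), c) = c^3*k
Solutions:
 h(c) = C1 + c^4*k/4 - 4*c^3/3 + 2*c^2 + sqrt(6)*sin(sqrt(3)*c)/3


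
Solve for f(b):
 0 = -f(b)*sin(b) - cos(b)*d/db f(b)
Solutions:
 f(b) = C1*cos(b)


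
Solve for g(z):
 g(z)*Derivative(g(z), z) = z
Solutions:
 g(z) = -sqrt(C1 + z^2)
 g(z) = sqrt(C1 + z^2)


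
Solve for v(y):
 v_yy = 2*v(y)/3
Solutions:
 v(y) = C1*exp(-sqrt(6)*y/3) + C2*exp(sqrt(6)*y/3)


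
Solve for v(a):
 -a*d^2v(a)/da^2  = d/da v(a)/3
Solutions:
 v(a) = C1 + C2*a^(2/3)


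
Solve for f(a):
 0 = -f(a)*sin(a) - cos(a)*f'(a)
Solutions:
 f(a) = C1*cos(a)


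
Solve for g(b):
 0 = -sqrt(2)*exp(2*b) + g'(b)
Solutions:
 g(b) = C1 + sqrt(2)*exp(2*b)/2


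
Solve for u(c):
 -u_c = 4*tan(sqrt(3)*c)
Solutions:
 u(c) = C1 + 4*sqrt(3)*log(cos(sqrt(3)*c))/3


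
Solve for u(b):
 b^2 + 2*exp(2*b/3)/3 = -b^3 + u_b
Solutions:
 u(b) = C1 + b^4/4 + b^3/3 + exp(2*b/3)


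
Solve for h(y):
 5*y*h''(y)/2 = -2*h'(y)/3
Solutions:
 h(y) = C1 + C2*y^(11/15)


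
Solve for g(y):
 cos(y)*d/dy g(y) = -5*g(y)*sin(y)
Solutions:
 g(y) = C1*cos(y)^5


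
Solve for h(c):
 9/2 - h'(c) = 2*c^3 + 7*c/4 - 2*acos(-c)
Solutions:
 h(c) = C1 - c^4/2 - 7*c^2/8 + 2*c*acos(-c) + 9*c/2 + 2*sqrt(1 - c^2)


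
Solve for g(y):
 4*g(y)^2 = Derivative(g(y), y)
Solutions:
 g(y) = -1/(C1 + 4*y)


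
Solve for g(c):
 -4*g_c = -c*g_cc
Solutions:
 g(c) = C1 + C2*c^5


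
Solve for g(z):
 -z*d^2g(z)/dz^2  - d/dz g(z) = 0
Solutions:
 g(z) = C1 + C2*log(z)


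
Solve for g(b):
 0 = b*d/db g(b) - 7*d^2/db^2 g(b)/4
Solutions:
 g(b) = C1 + C2*erfi(sqrt(14)*b/7)


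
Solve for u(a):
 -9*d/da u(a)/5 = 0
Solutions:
 u(a) = C1


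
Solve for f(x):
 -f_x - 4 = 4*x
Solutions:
 f(x) = C1 - 2*x^2 - 4*x


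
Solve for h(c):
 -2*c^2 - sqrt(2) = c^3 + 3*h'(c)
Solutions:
 h(c) = C1 - c^4/12 - 2*c^3/9 - sqrt(2)*c/3


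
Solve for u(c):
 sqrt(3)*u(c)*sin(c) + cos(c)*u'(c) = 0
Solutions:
 u(c) = C1*cos(c)^(sqrt(3))


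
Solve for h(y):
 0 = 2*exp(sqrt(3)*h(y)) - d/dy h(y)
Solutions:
 h(y) = sqrt(3)*(2*log(-1/(C1 + 2*y)) - log(3))/6


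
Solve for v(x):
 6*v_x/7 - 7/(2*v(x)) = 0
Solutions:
 v(x) = -sqrt(C1 + 294*x)/6
 v(x) = sqrt(C1 + 294*x)/6


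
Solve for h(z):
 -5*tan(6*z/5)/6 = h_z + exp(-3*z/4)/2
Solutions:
 h(z) = C1 - 25*log(tan(6*z/5)^2 + 1)/72 + 2*exp(-3*z/4)/3


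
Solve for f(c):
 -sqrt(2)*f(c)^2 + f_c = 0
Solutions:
 f(c) = -1/(C1 + sqrt(2)*c)


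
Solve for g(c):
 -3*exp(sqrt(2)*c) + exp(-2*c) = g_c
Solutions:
 g(c) = C1 - 3*sqrt(2)*exp(sqrt(2)*c)/2 - exp(-2*c)/2


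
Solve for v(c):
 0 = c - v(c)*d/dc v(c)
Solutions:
 v(c) = -sqrt(C1 + c^2)
 v(c) = sqrt(C1 + c^2)


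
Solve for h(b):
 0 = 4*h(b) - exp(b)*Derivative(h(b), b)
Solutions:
 h(b) = C1*exp(-4*exp(-b))


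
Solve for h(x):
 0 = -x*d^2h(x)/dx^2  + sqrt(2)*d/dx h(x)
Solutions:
 h(x) = C1 + C2*x^(1 + sqrt(2))


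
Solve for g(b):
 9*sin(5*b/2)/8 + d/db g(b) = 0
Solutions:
 g(b) = C1 + 9*cos(5*b/2)/20


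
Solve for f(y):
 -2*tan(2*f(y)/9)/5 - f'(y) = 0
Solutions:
 f(y) = -9*asin(C1*exp(-4*y/45))/2 + 9*pi/2
 f(y) = 9*asin(C1*exp(-4*y/45))/2


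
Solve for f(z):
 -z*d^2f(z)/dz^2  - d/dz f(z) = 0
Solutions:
 f(z) = C1 + C2*log(z)


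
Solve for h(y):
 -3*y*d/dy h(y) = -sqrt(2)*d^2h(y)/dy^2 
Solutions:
 h(y) = C1 + C2*erfi(2^(1/4)*sqrt(3)*y/2)


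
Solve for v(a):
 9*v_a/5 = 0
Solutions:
 v(a) = C1


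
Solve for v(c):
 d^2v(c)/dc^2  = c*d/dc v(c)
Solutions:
 v(c) = C1 + C2*erfi(sqrt(2)*c/2)


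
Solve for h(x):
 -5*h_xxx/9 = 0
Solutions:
 h(x) = C1 + C2*x + C3*x^2


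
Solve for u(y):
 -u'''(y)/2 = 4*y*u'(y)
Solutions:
 u(y) = C1 + Integral(C2*airyai(-2*y) + C3*airybi(-2*y), y)


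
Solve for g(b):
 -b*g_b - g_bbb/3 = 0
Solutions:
 g(b) = C1 + Integral(C2*airyai(-3^(1/3)*b) + C3*airybi(-3^(1/3)*b), b)


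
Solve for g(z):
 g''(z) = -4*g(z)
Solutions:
 g(z) = C1*sin(2*z) + C2*cos(2*z)


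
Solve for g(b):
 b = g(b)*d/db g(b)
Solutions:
 g(b) = -sqrt(C1 + b^2)
 g(b) = sqrt(C1 + b^2)


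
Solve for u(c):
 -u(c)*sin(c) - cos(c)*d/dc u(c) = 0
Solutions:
 u(c) = C1*cos(c)


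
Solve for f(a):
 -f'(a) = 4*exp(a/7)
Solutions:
 f(a) = C1 - 28*exp(a/7)


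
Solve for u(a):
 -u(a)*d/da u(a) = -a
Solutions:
 u(a) = -sqrt(C1 + a^2)
 u(a) = sqrt(C1 + a^2)


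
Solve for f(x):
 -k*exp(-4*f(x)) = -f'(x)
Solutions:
 f(x) = log(-I*(C1 + 4*k*x)^(1/4))
 f(x) = log(I*(C1 + 4*k*x)^(1/4))
 f(x) = log(-(C1 + 4*k*x)^(1/4))
 f(x) = log(C1 + 4*k*x)/4


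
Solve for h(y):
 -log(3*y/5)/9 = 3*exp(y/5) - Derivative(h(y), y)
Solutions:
 h(y) = C1 + y*log(y)/9 + y*(-log(5) - 1 + log(3))/9 + 15*exp(y/5)


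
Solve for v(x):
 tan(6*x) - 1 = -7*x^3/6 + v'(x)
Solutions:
 v(x) = C1 + 7*x^4/24 - x - log(cos(6*x))/6


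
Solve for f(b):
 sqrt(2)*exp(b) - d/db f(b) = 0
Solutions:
 f(b) = C1 + sqrt(2)*exp(b)


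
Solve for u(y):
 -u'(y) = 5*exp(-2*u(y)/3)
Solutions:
 u(y) = 3*log(-sqrt(C1 - 5*y)) - 3*log(3) + 3*log(6)/2
 u(y) = 3*log(C1 - 5*y)/2 - 3*log(3) + 3*log(6)/2


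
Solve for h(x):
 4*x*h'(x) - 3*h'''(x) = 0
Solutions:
 h(x) = C1 + Integral(C2*airyai(6^(2/3)*x/3) + C3*airybi(6^(2/3)*x/3), x)


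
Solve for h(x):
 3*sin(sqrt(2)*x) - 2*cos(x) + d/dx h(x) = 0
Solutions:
 h(x) = C1 + 2*sin(x) + 3*sqrt(2)*cos(sqrt(2)*x)/2


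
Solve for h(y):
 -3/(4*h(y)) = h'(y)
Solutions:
 h(y) = -sqrt(C1 - 6*y)/2
 h(y) = sqrt(C1 - 6*y)/2


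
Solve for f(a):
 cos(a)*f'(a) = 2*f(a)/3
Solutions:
 f(a) = C1*(sin(a) + 1)^(1/3)/(sin(a) - 1)^(1/3)


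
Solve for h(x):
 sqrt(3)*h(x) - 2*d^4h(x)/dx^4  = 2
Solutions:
 h(x) = C1*exp(-2^(3/4)*3^(1/8)*x/2) + C2*exp(2^(3/4)*3^(1/8)*x/2) + C3*sin(2^(3/4)*3^(1/8)*x/2) + C4*cos(2^(3/4)*3^(1/8)*x/2) + 2*sqrt(3)/3


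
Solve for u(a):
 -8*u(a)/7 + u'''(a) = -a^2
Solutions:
 u(a) = C3*exp(2*7^(2/3)*a/7) + 7*a^2/8 + (C1*sin(sqrt(3)*7^(2/3)*a/7) + C2*cos(sqrt(3)*7^(2/3)*a/7))*exp(-7^(2/3)*a/7)


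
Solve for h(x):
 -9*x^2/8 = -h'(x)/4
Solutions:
 h(x) = C1 + 3*x^3/2


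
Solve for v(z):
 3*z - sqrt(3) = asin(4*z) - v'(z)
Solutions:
 v(z) = C1 - 3*z^2/2 + z*asin(4*z) + sqrt(3)*z + sqrt(1 - 16*z^2)/4


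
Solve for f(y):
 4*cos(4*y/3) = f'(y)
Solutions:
 f(y) = C1 + 3*sin(4*y/3)


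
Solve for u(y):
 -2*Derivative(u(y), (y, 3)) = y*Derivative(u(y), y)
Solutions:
 u(y) = C1 + Integral(C2*airyai(-2^(2/3)*y/2) + C3*airybi(-2^(2/3)*y/2), y)


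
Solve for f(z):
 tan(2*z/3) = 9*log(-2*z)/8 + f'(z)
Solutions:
 f(z) = C1 - 9*z*log(-z)/8 - 9*z*log(2)/8 + 9*z/8 - 3*log(cos(2*z/3))/2


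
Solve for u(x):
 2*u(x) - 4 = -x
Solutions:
 u(x) = 2 - x/2


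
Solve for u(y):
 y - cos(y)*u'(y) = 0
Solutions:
 u(y) = C1 + Integral(y/cos(y), y)


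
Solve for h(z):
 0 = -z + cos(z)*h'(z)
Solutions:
 h(z) = C1 + Integral(z/cos(z), z)


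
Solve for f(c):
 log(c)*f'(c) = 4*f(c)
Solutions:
 f(c) = C1*exp(4*li(c))


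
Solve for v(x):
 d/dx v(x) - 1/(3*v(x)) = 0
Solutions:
 v(x) = -sqrt(C1 + 6*x)/3
 v(x) = sqrt(C1 + 6*x)/3


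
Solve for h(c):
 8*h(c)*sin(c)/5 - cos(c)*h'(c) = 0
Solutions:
 h(c) = C1/cos(c)^(8/5)


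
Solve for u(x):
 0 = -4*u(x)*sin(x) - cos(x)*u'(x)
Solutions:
 u(x) = C1*cos(x)^4


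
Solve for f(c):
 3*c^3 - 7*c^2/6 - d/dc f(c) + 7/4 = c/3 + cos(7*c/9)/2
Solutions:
 f(c) = C1 + 3*c^4/4 - 7*c^3/18 - c^2/6 + 7*c/4 - 9*sin(7*c/9)/14


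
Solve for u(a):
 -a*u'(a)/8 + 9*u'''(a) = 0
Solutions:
 u(a) = C1 + Integral(C2*airyai(3^(1/3)*a/6) + C3*airybi(3^(1/3)*a/6), a)


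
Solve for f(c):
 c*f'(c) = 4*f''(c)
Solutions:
 f(c) = C1 + C2*erfi(sqrt(2)*c/4)


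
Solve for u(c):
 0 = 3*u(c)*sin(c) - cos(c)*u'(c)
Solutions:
 u(c) = C1/cos(c)^3


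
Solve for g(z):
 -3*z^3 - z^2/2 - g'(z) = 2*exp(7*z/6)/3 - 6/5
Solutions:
 g(z) = C1 - 3*z^4/4 - z^3/6 + 6*z/5 - 4*exp(7*z/6)/7


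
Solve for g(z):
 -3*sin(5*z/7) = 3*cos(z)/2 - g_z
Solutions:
 g(z) = C1 + 3*sin(z)/2 - 21*cos(5*z/7)/5


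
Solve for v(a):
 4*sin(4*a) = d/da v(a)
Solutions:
 v(a) = C1 - cos(4*a)


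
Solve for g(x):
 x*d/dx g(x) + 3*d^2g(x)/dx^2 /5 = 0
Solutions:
 g(x) = C1 + C2*erf(sqrt(30)*x/6)


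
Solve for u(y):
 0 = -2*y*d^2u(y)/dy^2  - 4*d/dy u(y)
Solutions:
 u(y) = C1 + C2/y


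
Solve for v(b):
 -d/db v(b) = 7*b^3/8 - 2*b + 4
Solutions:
 v(b) = C1 - 7*b^4/32 + b^2 - 4*b


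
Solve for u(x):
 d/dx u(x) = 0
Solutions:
 u(x) = C1


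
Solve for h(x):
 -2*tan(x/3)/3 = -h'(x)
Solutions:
 h(x) = C1 - 2*log(cos(x/3))


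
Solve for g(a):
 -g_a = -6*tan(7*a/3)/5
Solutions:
 g(a) = C1 - 18*log(cos(7*a/3))/35


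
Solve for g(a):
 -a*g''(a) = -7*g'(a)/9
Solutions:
 g(a) = C1 + C2*a^(16/9)


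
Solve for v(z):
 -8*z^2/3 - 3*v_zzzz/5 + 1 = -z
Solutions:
 v(z) = C1 + C2*z + C3*z^2 + C4*z^3 - z^6/81 + z^5/72 + 5*z^4/72


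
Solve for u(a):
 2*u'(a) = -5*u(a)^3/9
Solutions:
 u(a) = -3*sqrt(-1/(C1 - 5*a))
 u(a) = 3*sqrt(-1/(C1 - 5*a))


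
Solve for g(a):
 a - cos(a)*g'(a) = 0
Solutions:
 g(a) = C1 + Integral(a/cos(a), a)


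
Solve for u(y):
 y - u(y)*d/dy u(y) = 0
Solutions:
 u(y) = -sqrt(C1 + y^2)
 u(y) = sqrt(C1 + y^2)


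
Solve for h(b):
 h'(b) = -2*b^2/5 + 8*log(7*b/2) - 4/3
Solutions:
 h(b) = C1 - 2*b^3/15 + 8*b*log(b) - 28*b/3 - 8*b*log(2) + 8*b*log(7)


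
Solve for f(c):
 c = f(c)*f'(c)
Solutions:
 f(c) = -sqrt(C1 + c^2)
 f(c) = sqrt(C1 + c^2)


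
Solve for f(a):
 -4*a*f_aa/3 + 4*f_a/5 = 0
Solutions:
 f(a) = C1 + C2*a^(8/5)


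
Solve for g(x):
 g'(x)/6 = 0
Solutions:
 g(x) = C1


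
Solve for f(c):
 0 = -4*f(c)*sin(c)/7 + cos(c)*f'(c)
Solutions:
 f(c) = C1/cos(c)^(4/7)


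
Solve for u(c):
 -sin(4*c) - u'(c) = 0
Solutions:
 u(c) = C1 + cos(4*c)/4


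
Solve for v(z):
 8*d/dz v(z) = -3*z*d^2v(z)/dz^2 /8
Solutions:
 v(z) = C1 + C2/z^(61/3)


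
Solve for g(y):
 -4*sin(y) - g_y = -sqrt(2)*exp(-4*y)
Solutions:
 g(y) = C1 + 4*cos(y) - sqrt(2)*exp(-4*y)/4


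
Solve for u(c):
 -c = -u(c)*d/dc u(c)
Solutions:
 u(c) = -sqrt(C1 + c^2)
 u(c) = sqrt(C1 + c^2)


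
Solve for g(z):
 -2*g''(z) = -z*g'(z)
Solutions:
 g(z) = C1 + C2*erfi(z/2)


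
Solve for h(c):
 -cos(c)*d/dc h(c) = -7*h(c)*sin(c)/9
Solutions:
 h(c) = C1/cos(c)^(7/9)


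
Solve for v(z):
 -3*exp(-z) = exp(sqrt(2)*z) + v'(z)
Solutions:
 v(z) = C1 - sqrt(2)*exp(sqrt(2)*z)/2 + 3*exp(-z)


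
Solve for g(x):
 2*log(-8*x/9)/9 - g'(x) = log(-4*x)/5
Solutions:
 g(x) = C1 + x*log(-x)/45 + x*(-20*log(3) - 1 + 12*log(2))/45


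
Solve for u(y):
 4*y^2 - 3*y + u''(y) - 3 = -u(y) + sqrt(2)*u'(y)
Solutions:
 u(y) = -4*y^2 - 8*sqrt(2)*y + 3*y + (C1*sin(sqrt(2)*y/2) + C2*cos(sqrt(2)*y/2))*exp(sqrt(2)*y/2) - 5 + 3*sqrt(2)


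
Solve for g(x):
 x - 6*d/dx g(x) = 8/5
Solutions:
 g(x) = C1 + x^2/12 - 4*x/15


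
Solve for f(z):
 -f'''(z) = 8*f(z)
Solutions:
 f(z) = C3*exp(-2*z) + (C1*sin(sqrt(3)*z) + C2*cos(sqrt(3)*z))*exp(z)


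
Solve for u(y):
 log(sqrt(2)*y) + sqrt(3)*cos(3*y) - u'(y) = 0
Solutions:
 u(y) = C1 + y*log(y) - y + y*log(2)/2 + sqrt(3)*sin(3*y)/3


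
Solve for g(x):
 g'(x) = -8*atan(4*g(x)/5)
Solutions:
 Integral(1/atan(4*_y/5), (_y, g(x))) = C1 - 8*x


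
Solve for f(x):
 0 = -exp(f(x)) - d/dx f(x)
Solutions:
 f(x) = log(1/(C1 + x))


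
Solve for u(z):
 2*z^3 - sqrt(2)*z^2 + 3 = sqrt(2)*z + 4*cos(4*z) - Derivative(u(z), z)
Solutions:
 u(z) = C1 - z^4/2 + sqrt(2)*z^3/3 + sqrt(2)*z^2/2 - 3*z + sin(4*z)


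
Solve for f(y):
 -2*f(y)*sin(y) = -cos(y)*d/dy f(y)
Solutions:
 f(y) = C1/cos(y)^2


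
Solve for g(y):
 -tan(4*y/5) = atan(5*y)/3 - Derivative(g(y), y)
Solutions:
 g(y) = C1 + y*atan(5*y)/3 - log(25*y^2 + 1)/30 - 5*log(cos(4*y/5))/4


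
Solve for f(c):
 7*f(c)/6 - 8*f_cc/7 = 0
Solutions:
 f(c) = C1*exp(-7*sqrt(3)*c/12) + C2*exp(7*sqrt(3)*c/12)


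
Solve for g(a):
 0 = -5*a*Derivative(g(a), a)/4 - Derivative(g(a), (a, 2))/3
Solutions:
 g(a) = C1 + C2*erf(sqrt(30)*a/4)


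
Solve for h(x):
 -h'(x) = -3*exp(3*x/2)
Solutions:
 h(x) = C1 + 2*exp(3*x/2)


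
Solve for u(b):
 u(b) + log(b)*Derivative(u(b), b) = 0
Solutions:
 u(b) = C1*exp(-li(b))


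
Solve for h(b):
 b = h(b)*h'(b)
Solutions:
 h(b) = -sqrt(C1 + b^2)
 h(b) = sqrt(C1 + b^2)


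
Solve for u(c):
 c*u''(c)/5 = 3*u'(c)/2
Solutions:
 u(c) = C1 + C2*c^(17/2)


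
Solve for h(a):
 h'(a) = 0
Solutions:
 h(a) = C1


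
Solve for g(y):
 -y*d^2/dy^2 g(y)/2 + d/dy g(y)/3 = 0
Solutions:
 g(y) = C1 + C2*y^(5/3)


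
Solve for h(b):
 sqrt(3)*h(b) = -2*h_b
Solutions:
 h(b) = C1*exp(-sqrt(3)*b/2)


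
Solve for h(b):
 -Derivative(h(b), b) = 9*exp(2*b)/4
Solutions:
 h(b) = C1 - 9*exp(2*b)/8


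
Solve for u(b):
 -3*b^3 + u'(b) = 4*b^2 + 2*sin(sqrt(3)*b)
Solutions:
 u(b) = C1 + 3*b^4/4 + 4*b^3/3 - 2*sqrt(3)*cos(sqrt(3)*b)/3


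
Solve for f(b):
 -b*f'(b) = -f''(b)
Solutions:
 f(b) = C1 + C2*erfi(sqrt(2)*b/2)


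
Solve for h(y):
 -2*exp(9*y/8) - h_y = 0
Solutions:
 h(y) = C1 - 16*exp(9*y/8)/9


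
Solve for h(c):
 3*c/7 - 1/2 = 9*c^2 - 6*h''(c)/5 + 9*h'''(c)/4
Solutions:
 h(c) = C1 + C2*c + C3*exp(8*c/15) + 5*c^4/8 + 1555*c^3/336 + 70535*c^2/2688


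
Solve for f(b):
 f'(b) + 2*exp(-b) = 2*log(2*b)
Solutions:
 f(b) = C1 + 2*b*log(b) + 2*b*(-1 + log(2)) + 2*exp(-b)


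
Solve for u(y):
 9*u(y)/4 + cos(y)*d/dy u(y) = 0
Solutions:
 u(y) = C1*(sin(y) - 1)^(9/8)/(sin(y) + 1)^(9/8)


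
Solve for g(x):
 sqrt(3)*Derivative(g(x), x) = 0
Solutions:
 g(x) = C1


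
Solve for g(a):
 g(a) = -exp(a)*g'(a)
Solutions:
 g(a) = C1*exp(exp(-a))


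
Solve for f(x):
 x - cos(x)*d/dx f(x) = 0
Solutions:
 f(x) = C1 + Integral(x/cos(x), x)


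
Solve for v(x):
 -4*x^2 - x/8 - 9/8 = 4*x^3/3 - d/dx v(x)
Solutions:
 v(x) = C1 + x^4/3 + 4*x^3/3 + x^2/16 + 9*x/8


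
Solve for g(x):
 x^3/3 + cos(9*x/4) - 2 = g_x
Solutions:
 g(x) = C1 + x^4/12 - 2*x + 4*sin(9*x/4)/9


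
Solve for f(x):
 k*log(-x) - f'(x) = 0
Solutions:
 f(x) = C1 + k*x*log(-x) - k*x


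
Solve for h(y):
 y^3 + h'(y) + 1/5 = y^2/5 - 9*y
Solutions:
 h(y) = C1 - y^4/4 + y^3/15 - 9*y^2/2 - y/5


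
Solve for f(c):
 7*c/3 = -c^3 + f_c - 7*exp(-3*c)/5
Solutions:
 f(c) = C1 + c^4/4 + 7*c^2/6 - 7*exp(-3*c)/15


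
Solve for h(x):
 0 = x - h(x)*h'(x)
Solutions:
 h(x) = -sqrt(C1 + x^2)
 h(x) = sqrt(C1 + x^2)


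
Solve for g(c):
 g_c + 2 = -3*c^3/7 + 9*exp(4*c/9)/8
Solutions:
 g(c) = C1 - 3*c^4/28 - 2*c + 81*exp(4*c/9)/32


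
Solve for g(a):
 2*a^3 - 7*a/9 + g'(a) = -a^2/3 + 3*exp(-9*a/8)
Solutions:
 g(a) = C1 - a^4/2 - a^3/9 + 7*a^2/18 - 8*exp(-9*a/8)/3


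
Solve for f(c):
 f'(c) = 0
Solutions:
 f(c) = C1


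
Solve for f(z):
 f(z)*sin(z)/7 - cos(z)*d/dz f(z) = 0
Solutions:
 f(z) = C1/cos(z)^(1/7)


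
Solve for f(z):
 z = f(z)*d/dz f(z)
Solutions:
 f(z) = -sqrt(C1 + z^2)
 f(z) = sqrt(C1 + z^2)


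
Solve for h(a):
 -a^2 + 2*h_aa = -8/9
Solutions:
 h(a) = C1 + C2*a + a^4/24 - 2*a^2/9


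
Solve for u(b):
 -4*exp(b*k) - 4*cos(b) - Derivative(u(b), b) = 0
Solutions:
 u(b) = C1 - 4*sin(b) - 4*exp(b*k)/k


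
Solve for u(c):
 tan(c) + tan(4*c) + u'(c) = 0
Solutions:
 u(c) = C1 + log(cos(c)) + log(cos(4*c))/4


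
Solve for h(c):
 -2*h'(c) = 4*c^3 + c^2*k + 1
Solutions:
 h(c) = C1 - c^4/2 - c^3*k/6 - c/2


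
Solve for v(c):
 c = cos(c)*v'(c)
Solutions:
 v(c) = C1 + Integral(c/cos(c), c)


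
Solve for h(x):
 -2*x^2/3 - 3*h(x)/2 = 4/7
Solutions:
 h(x) = -4*x^2/9 - 8/21


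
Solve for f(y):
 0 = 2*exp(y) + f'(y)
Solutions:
 f(y) = C1 - 2*exp(y)


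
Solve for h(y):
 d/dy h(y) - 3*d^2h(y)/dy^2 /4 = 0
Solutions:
 h(y) = C1 + C2*exp(4*y/3)


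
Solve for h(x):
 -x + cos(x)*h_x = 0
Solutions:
 h(x) = C1 + Integral(x/cos(x), x)


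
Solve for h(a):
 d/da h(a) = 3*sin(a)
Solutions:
 h(a) = C1 - 3*cos(a)


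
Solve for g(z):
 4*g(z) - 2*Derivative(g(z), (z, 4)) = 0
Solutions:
 g(z) = C1*exp(-2^(1/4)*z) + C2*exp(2^(1/4)*z) + C3*sin(2^(1/4)*z) + C4*cos(2^(1/4)*z)


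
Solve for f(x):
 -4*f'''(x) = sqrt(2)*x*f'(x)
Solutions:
 f(x) = C1 + Integral(C2*airyai(-sqrt(2)*x/2) + C3*airybi(-sqrt(2)*x/2), x)


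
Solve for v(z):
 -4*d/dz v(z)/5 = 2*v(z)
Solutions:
 v(z) = C1*exp(-5*z/2)


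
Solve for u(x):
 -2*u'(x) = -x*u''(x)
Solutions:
 u(x) = C1 + C2*x^3


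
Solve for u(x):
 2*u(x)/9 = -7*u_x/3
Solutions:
 u(x) = C1*exp(-2*x/21)


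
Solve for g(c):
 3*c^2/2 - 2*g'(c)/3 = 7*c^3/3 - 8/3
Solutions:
 g(c) = C1 - 7*c^4/8 + 3*c^3/4 + 4*c


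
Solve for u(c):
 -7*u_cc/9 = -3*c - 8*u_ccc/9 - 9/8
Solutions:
 u(c) = C1 + C2*c + C3*exp(7*c/8) + 9*c^3/14 + 2295*c^2/784


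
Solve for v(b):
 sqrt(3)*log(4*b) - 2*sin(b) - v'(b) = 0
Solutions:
 v(b) = C1 + sqrt(3)*b*(log(b) - 1) + 2*sqrt(3)*b*log(2) + 2*cos(b)


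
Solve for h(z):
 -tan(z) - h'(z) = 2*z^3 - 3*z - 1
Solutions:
 h(z) = C1 - z^4/2 + 3*z^2/2 + z + log(cos(z))


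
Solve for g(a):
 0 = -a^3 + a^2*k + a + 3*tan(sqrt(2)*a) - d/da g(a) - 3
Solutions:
 g(a) = C1 - a^4/4 + a^3*k/3 + a^2/2 - 3*a - 3*sqrt(2)*log(cos(sqrt(2)*a))/2


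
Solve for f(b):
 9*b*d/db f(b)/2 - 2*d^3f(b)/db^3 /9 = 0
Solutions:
 f(b) = C1 + Integral(C2*airyai(3*6^(1/3)*b/2) + C3*airybi(3*6^(1/3)*b/2), b)


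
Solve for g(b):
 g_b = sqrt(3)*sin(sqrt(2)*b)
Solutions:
 g(b) = C1 - sqrt(6)*cos(sqrt(2)*b)/2


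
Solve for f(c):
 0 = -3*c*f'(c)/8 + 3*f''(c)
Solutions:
 f(c) = C1 + C2*erfi(c/4)


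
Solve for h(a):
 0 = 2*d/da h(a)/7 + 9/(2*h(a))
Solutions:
 h(a) = -sqrt(C1 - 126*a)/2
 h(a) = sqrt(C1 - 126*a)/2


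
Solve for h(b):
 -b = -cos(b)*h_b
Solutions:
 h(b) = C1 + Integral(b/cos(b), b)


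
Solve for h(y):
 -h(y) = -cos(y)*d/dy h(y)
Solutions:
 h(y) = C1*sqrt(sin(y) + 1)/sqrt(sin(y) - 1)


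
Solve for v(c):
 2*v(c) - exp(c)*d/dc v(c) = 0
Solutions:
 v(c) = C1*exp(-2*exp(-c))


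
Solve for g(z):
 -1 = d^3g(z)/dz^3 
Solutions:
 g(z) = C1 + C2*z + C3*z^2 - z^3/6


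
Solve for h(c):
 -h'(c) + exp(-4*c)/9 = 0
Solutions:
 h(c) = C1 - exp(-4*c)/36


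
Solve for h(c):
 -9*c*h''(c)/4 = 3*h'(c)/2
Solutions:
 h(c) = C1 + C2*c^(1/3)


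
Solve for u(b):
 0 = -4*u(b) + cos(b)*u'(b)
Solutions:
 u(b) = C1*(sin(b)^2 + 2*sin(b) + 1)/(sin(b)^2 - 2*sin(b) + 1)


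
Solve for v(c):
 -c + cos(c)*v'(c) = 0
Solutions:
 v(c) = C1 + Integral(c/cos(c), c)


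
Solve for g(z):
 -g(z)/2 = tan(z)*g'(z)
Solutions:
 g(z) = C1/sqrt(sin(z))


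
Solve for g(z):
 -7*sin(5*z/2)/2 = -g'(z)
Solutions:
 g(z) = C1 - 7*cos(5*z/2)/5


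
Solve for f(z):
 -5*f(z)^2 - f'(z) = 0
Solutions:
 f(z) = 1/(C1 + 5*z)


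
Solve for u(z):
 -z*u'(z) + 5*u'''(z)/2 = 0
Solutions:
 u(z) = C1 + Integral(C2*airyai(2^(1/3)*5^(2/3)*z/5) + C3*airybi(2^(1/3)*5^(2/3)*z/5), z)


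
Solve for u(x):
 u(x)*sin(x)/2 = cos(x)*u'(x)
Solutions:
 u(x) = C1/sqrt(cos(x))


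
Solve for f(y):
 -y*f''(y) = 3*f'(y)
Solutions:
 f(y) = C1 + C2/y^2


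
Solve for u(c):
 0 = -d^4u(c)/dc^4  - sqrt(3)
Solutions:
 u(c) = C1 + C2*c + C3*c^2 + C4*c^3 - sqrt(3)*c^4/24


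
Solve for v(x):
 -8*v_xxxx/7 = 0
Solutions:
 v(x) = C1 + C2*x + C3*x^2 + C4*x^3


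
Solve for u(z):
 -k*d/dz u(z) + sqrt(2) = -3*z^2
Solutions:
 u(z) = C1 + z^3/k + sqrt(2)*z/k


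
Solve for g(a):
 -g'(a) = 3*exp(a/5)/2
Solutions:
 g(a) = C1 - 15*exp(a/5)/2


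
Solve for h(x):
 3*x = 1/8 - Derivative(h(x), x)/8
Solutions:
 h(x) = C1 - 12*x^2 + x


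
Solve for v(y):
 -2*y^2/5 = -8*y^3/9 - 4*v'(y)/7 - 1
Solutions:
 v(y) = C1 - 7*y^4/18 + 7*y^3/30 - 7*y/4


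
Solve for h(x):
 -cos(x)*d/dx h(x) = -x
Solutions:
 h(x) = C1 + Integral(x/cos(x), x)


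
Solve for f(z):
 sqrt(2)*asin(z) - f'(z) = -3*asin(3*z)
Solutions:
 f(z) = C1 + 3*z*asin(3*z) + sqrt(1 - 9*z^2) + sqrt(2)*(z*asin(z) + sqrt(1 - z^2))


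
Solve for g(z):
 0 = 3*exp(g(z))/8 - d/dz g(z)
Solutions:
 g(z) = log(-1/(C1 + 3*z)) + 3*log(2)


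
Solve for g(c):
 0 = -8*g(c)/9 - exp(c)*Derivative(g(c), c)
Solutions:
 g(c) = C1*exp(8*exp(-c)/9)


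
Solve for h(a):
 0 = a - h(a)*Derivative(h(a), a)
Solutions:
 h(a) = -sqrt(C1 + a^2)
 h(a) = sqrt(C1 + a^2)


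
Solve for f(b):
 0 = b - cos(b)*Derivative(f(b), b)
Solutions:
 f(b) = C1 + Integral(b/cos(b), b)


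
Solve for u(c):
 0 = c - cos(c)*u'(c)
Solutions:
 u(c) = C1 + Integral(c/cos(c), c)


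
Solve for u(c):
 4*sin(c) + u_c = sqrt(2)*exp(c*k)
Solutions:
 u(c) = C1 + 4*cos(c) + sqrt(2)*exp(c*k)/k


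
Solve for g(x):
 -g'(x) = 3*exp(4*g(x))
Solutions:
 g(x) = log(-I*(1/(C1 + 12*x))^(1/4))
 g(x) = log(I*(1/(C1 + 12*x))^(1/4))
 g(x) = log(-(1/(C1 + 12*x))^(1/4))
 g(x) = log(1/(C1 + 12*x))/4


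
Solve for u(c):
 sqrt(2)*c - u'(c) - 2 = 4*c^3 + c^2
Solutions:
 u(c) = C1 - c^4 - c^3/3 + sqrt(2)*c^2/2 - 2*c


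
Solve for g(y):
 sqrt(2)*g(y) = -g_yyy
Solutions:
 g(y) = C3*exp(-2^(1/6)*y) + (C1*sin(2^(1/6)*sqrt(3)*y/2) + C2*cos(2^(1/6)*sqrt(3)*y/2))*exp(2^(1/6)*y/2)


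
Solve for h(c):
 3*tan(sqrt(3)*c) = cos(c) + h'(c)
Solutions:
 h(c) = C1 - sqrt(3)*log(cos(sqrt(3)*c)) - sin(c)


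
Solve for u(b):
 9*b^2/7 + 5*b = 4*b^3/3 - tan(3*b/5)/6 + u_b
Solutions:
 u(b) = C1 - b^4/3 + 3*b^3/7 + 5*b^2/2 - 5*log(cos(3*b/5))/18


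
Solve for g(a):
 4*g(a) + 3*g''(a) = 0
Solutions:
 g(a) = C1*sin(2*sqrt(3)*a/3) + C2*cos(2*sqrt(3)*a/3)


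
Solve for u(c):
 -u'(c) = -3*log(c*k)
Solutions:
 u(c) = C1 + 3*c*log(c*k) - 3*c


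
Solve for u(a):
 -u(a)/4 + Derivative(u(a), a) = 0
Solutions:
 u(a) = C1*exp(a/4)


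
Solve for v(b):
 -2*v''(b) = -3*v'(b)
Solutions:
 v(b) = C1 + C2*exp(3*b/2)


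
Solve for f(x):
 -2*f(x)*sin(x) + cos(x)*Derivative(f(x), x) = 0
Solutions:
 f(x) = C1/cos(x)^2


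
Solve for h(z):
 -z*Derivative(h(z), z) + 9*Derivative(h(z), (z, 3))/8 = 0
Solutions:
 h(z) = C1 + Integral(C2*airyai(2*3^(1/3)*z/3) + C3*airybi(2*3^(1/3)*z/3), z)


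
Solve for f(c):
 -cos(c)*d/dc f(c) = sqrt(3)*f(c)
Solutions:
 f(c) = C1*(sin(c) - 1)^(sqrt(3)/2)/(sin(c) + 1)^(sqrt(3)/2)


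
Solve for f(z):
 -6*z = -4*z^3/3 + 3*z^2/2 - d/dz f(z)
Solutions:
 f(z) = C1 - z^4/3 + z^3/2 + 3*z^2


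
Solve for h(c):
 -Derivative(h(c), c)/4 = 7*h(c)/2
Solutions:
 h(c) = C1*exp(-14*c)


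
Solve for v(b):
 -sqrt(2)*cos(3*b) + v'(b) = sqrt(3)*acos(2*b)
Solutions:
 v(b) = C1 + sqrt(3)*(b*acos(2*b) - sqrt(1 - 4*b^2)/2) + sqrt(2)*sin(3*b)/3


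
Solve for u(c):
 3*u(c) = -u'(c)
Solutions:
 u(c) = C1*exp(-3*c)


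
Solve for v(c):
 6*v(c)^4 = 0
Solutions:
 v(c) = 0


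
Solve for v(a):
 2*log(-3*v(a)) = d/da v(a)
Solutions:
 -Integral(1/(log(-_y) + log(3)), (_y, v(a)))/2 = C1 - a


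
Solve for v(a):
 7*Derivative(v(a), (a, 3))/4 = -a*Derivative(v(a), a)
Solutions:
 v(a) = C1 + Integral(C2*airyai(-14^(2/3)*a/7) + C3*airybi(-14^(2/3)*a/7), a)


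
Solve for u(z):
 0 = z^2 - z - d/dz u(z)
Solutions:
 u(z) = C1 + z^3/3 - z^2/2


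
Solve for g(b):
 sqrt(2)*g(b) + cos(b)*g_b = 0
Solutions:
 g(b) = C1*(sin(b) - 1)^(sqrt(2)/2)/(sin(b) + 1)^(sqrt(2)/2)


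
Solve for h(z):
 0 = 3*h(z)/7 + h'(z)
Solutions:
 h(z) = C1*exp(-3*z/7)


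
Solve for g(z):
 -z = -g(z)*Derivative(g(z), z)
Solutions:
 g(z) = -sqrt(C1 + z^2)
 g(z) = sqrt(C1 + z^2)


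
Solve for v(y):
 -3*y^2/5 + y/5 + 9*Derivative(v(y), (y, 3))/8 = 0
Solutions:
 v(y) = C1 + C2*y + C3*y^2 + 2*y^5/225 - y^4/135


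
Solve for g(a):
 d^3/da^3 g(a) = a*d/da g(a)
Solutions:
 g(a) = C1 + Integral(C2*airyai(a) + C3*airybi(a), a)


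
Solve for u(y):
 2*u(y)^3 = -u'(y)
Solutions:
 u(y) = -sqrt(2)*sqrt(-1/(C1 - 2*y))/2
 u(y) = sqrt(2)*sqrt(-1/(C1 - 2*y))/2


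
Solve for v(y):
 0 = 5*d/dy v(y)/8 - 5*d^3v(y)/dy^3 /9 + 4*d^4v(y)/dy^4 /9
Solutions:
 v(y) = C1 + C2*exp(y*(5*5^(2/3)/(9*sqrt(579) + 218)^(1/3) + 10 + 5^(1/3)*(9*sqrt(579) + 218)^(1/3))/24)*sin(sqrt(3)*5^(1/3)*y*(-(9*sqrt(579) + 218)^(1/3) + 5*5^(1/3)/(9*sqrt(579) + 218)^(1/3))/24) + C3*exp(y*(5*5^(2/3)/(9*sqrt(579) + 218)^(1/3) + 10 + 5^(1/3)*(9*sqrt(579) + 218)^(1/3))/24)*cos(sqrt(3)*5^(1/3)*y*(-(9*sqrt(579) + 218)^(1/3) + 5*5^(1/3)/(9*sqrt(579) + 218)^(1/3))/24) + C4*exp(y*(-5^(1/3)*(9*sqrt(579) + 218)^(1/3) - 5*5^(2/3)/(9*sqrt(579) + 218)^(1/3) + 5)/12)


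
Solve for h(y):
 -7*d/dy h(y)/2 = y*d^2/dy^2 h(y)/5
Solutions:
 h(y) = C1 + C2/y^(33/2)


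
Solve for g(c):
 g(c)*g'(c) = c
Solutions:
 g(c) = -sqrt(C1 + c^2)
 g(c) = sqrt(C1 + c^2)


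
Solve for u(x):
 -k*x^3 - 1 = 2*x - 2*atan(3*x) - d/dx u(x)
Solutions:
 u(x) = C1 + k*x^4/4 + x^2 - 2*x*atan(3*x) + x + log(9*x^2 + 1)/3


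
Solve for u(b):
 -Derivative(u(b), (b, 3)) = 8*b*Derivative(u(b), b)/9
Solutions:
 u(b) = C1 + Integral(C2*airyai(-2*3^(1/3)*b/3) + C3*airybi(-2*3^(1/3)*b/3), b)


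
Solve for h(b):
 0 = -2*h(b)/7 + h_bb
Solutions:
 h(b) = C1*exp(-sqrt(14)*b/7) + C2*exp(sqrt(14)*b/7)


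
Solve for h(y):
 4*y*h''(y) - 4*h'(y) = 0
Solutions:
 h(y) = C1 + C2*y^2


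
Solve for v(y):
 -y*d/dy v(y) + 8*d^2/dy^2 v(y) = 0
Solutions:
 v(y) = C1 + C2*erfi(y/4)


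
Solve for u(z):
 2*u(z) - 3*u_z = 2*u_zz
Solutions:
 u(z) = C1*exp(-2*z) + C2*exp(z/2)


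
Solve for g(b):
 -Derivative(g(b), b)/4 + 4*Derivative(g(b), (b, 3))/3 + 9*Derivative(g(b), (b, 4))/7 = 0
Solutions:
 g(b) = C1 + C2*exp(-b*(448*7^(2/3)/(243*sqrt(8873) + 33961)^(1/3) + 7^(1/3)*(243*sqrt(8873) + 33961)^(1/3) + 112)/324)*sin(sqrt(3)*7^(1/3)*b*(-(243*sqrt(8873) + 33961)^(1/3) + 448*7^(1/3)/(243*sqrt(8873) + 33961)^(1/3))/324) + C3*exp(-b*(448*7^(2/3)/(243*sqrt(8873) + 33961)^(1/3) + 7^(1/3)*(243*sqrt(8873) + 33961)^(1/3) + 112)/324)*cos(sqrt(3)*7^(1/3)*b*(-(243*sqrt(8873) + 33961)^(1/3) + 448*7^(1/3)/(243*sqrt(8873) + 33961)^(1/3))/324) + C4*exp(b*(-56 + 448*7^(2/3)/(243*sqrt(8873) + 33961)^(1/3) + 7^(1/3)*(243*sqrt(8873) + 33961)^(1/3))/162)


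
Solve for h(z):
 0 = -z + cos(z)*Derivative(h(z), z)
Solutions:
 h(z) = C1 + Integral(z/cos(z), z)


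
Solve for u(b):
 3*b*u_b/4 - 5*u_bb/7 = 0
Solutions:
 u(b) = C1 + C2*erfi(sqrt(210)*b/20)


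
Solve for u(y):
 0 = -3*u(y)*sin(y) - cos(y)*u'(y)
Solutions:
 u(y) = C1*cos(y)^3


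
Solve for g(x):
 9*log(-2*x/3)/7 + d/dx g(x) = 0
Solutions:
 g(x) = C1 - 9*x*log(-x)/7 + 9*x*(-log(2) + 1 + log(3))/7
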